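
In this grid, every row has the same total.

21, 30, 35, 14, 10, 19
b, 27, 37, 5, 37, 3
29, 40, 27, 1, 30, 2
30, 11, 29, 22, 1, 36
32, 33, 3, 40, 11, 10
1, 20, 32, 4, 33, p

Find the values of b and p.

Row 4 sums to 129 and so does row 5; that's the common total.
In row 2 the known cells total 109, leaving 129 − 109 = 20.
In row 6 the known cells total 90, leaving 129 − 90 = 39.

b = 20, p = 39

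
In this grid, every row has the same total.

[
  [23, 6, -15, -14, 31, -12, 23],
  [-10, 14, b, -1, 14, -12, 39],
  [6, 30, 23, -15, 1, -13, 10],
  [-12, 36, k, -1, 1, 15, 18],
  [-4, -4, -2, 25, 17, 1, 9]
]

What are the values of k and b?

Rows 3 and 5 both add up to 42, so every row sums to 42.
Row 4: -12 + 36 − 1 + 1 + 15 + 18 = 57, so the missing entry is 42 − 57 = -15.
Row 2: -10 + 14 − 1 + 14 − 12 + 39 = 44, so the missing entry is 42 − 44 = -2.

k = -15, b = -2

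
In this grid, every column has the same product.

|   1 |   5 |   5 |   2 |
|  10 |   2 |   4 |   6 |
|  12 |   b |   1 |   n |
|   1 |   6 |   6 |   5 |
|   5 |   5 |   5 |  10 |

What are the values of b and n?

b = 2, n = 1

Columns 1 and 3 each multiply to 600, so every column has product 600.
Column 2: 5×2×6×5 = 300, so the missing entry is 600 ÷ 300 = 2.
Column 4: 2×6×5×10 = 600, so the missing entry is 600 ÷ 600 = 1.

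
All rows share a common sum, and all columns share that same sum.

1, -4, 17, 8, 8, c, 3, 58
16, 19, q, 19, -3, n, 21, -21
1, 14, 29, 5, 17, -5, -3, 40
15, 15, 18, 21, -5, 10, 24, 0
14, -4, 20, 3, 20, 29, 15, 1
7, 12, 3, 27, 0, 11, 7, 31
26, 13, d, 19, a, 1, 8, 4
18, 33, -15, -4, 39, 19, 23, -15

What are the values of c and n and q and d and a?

c = 7, n = 26, q = 21, d = 5, a = 22

Rows 3 and 4 both sum to 98, so that's the common total.
Column 5: 8 − 3 + 17 − 5 + 20 + 0 + 39 = 76, so its missing entry is 98 − 76 = 22.
Row 7: 26 + 13 + 19 + 22 + 1 + 8 + 4 = 93, so its missing entry is 98 − 93 = 5.
Column 3: 17 + 29 + 18 + 20 + 3 + 5 − 15 = 77, so its missing entry is 98 − 77 = 21.
Row 2: 16 + 19 + 21 + 19 − 3 + 21 − 21 = 72, so its missing entry is 98 − 72 = 26.
Row 1: 1 − 4 + 17 + 8 + 8 + 3 + 58 = 91, so its missing entry is 98 − 91 = 7.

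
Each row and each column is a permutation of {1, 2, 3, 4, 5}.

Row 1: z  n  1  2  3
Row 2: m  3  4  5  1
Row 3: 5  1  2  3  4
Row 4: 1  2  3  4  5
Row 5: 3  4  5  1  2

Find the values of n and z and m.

Cell (1,2): column 2 already has {1, 2, 3, 4} → 5.
At (row 2, col 1): row 2 already has {1, 3, 4, 5}, so the value is 2.
Cell (1,1): row 1 already has {1, 2, 3, 5} → 4.

n = 5, z = 4, m = 2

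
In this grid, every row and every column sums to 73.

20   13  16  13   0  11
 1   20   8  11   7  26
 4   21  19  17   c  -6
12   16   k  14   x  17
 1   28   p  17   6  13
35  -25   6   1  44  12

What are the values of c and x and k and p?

c = 18, x = -2, k = 16, p = 8

Row 3 has 4 + 21 + 19 + 17 − 6 = 55; the blank must be 73 − 55 = 18.
Column 5 has 0 + 7 + 18 + 6 + 44 = 75; the blank must be 73 − 75 = -2.
Row 5 has 1 + 28 + 17 + 6 + 13 = 65; the blank must be 73 − 65 = 8.
Row 4 has 12 + 16 + 14 − 2 + 17 = 57; the blank must be 73 − 57 = 16.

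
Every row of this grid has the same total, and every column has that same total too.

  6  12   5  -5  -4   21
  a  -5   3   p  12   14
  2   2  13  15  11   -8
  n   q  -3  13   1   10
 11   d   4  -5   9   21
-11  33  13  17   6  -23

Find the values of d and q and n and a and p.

d = -5, q = -2, n = 16, a = 11, p = 0

Rows 1 and 3 both sum to 35, so that's the common total.
Column 4: -5 + 15 + 13 − 5 + 17 = 35, so its missing entry is 35 − 35 = 0.
Row 2: -5 + 3 + 0 + 12 + 14 = 24, so its missing entry is 35 − 24 = 11.
Column 1: 6 + 11 + 2 + 11 − 11 = 19, so its missing entry is 35 − 19 = 16.
Row 4: 16 − 3 + 13 + 1 + 10 = 37, so its missing entry is 35 − 37 = -2.
Row 5: 11 + 4 − 5 + 9 + 21 = 40, so its missing entry is 35 − 40 = -5.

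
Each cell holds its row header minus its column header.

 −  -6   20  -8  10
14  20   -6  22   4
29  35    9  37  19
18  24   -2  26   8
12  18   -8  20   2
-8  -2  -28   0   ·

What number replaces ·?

-18

-8 − 10 = -18.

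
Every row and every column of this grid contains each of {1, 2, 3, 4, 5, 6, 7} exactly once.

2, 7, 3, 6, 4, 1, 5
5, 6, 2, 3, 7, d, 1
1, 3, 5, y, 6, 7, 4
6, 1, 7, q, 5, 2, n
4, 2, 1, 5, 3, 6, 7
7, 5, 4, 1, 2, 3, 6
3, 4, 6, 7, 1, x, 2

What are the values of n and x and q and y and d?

n = 3, x = 5, q = 4, y = 2, d = 4

Cell (7,6): row 7 already has {1, 2, 3, 4, 6, 7} → 5.
Cell (2,6): row 2 already has {1, 2, 3, 5, 6, 7} → 4.
Cell (3,4): row 3 already has {1, 3, 4, 5, 6, 7} → 2.
For row 4, column 4: column 4 already has {1, 2, 3, 5, 6, 7}; that leaves 4.
For row 4, column 7: row 4 already has {1, 2, 4, 5, 6, 7}; that leaves 3.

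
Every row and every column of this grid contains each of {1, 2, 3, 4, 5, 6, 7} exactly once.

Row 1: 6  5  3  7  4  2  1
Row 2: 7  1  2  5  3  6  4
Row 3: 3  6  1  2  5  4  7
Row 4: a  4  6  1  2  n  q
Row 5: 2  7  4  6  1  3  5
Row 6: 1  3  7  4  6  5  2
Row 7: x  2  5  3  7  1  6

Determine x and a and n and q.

Cell (7,1): row 7 already has {1, 2, 3, 5, 6, 7} → 4.
At (row 4, col 1): column 1 already has {1, 2, 3, 4, 6, 7}, so the value is 5.
Cell (4,6): column 6 already has {1, 2, 3, 4, 5, 6} → 7.
Cell (4,7): row 4 already has {1, 2, 4, 5, 6, 7} → 3.

x = 4, a = 5, n = 7, q = 3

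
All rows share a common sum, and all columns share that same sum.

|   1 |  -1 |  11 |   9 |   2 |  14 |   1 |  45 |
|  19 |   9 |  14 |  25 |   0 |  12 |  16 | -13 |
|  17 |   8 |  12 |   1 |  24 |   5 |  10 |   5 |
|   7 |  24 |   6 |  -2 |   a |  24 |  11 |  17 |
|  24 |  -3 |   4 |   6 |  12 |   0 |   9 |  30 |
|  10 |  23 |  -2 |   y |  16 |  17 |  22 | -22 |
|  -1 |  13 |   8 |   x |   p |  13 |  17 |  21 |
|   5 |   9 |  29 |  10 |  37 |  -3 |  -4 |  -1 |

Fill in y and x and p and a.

y = 18, x = 15, p = -4, a = -5

Rows 1 and 2 both sum to 82, so that's the common total.
Row 6 has 10 + 23 − 2 + 16 + 17 + 22 − 22 = 64; the blank must be 82 − 64 = 18.
Column 4 has 9 + 25 + 1 − 2 + 6 + 18 + 10 = 67; the blank must be 82 − 67 = 15.
Row 7 has -1 + 13 + 8 + 15 + 13 + 17 + 21 = 86; the blank must be 82 − 86 = -4.
Row 4 has 7 + 24 + 6 − 2 + 24 + 11 + 17 = 87; the blank must be 82 − 87 = -5.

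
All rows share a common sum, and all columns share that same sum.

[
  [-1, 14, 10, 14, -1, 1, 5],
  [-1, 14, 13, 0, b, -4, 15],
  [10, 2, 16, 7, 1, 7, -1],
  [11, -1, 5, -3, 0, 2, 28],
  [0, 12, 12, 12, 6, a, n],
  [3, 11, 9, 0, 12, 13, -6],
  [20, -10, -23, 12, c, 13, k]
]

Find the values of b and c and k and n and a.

Rows 1 and 3 both sum to 42, so that's the common total.
Row 2 has -1 + 14 + 13 + 0 − 4 + 15 = 37; the blank must be 42 − 37 = 5.
Column 5 has -1 + 5 + 1 + 0 + 6 + 12 = 23; the blank must be 42 − 23 = 19.
Column 6 has 1 − 4 + 7 + 2 + 13 + 13 = 32; the blank must be 42 − 32 = 10.
Row 5 has 0 + 12 + 12 + 12 + 6 + 10 = 52; the blank must be 42 − 52 = -10.
Row 7 has 20 − 10 − 23 + 12 + 19 + 13 = 31; the blank must be 42 − 31 = 11.

b = 5, c = 19, k = 11, n = -10, a = 10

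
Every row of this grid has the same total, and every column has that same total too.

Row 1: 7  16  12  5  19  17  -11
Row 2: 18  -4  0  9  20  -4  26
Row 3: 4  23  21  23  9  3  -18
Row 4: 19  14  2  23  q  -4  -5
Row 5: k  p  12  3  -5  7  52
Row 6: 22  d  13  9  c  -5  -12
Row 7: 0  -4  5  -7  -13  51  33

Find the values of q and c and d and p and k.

Rows 1 and 2 both sum to 65, so that's the common total.
Column 1: 7 + 18 + 4 + 19 + 22 + 0 = 70, so its missing entry is 65 − 70 = -5.
Row 4: 19 + 14 + 2 + 23 − 4 − 5 = 49, so its missing entry is 65 − 49 = 16.
Column 5: 19 + 20 + 9 + 16 − 5 − 13 = 46, so its missing entry is 65 − 46 = 19.
Row 6: 22 + 13 + 9 + 19 − 5 − 12 = 46, so its missing entry is 65 − 46 = 19.
Row 5: -5 + 12 + 3 − 5 + 7 + 52 = 64, so its missing entry is 65 − 64 = 1.

q = 16, c = 19, d = 19, p = 1, k = -5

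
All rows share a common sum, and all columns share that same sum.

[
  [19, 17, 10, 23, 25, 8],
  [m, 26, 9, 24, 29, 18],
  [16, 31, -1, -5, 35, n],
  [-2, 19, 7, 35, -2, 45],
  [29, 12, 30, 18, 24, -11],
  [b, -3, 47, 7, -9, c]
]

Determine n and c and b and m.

n = 26, c = 16, b = 44, m = -4

Rows 1 and 4 both sum to 102, so that's the common total.
Row 2 has 26 + 9 + 24 + 29 + 18 = 106; the blank must be 102 − 106 = -4.
Row 3 has 16 + 31 − 1 − 5 + 35 = 76; the blank must be 102 − 76 = 26.
Column 1 has 19 − 4 + 16 − 2 + 29 = 58; the blank must be 102 − 58 = 44.
Row 6 has 44 − 3 + 47 + 7 − 9 = 86; the blank must be 102 − 86 = 16.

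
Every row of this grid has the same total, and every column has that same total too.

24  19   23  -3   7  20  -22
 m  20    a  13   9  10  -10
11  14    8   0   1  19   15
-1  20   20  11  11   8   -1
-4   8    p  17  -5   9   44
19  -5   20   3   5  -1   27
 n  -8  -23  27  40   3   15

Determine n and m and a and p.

n = 14, m = 5, a = 21, p = -1

Rows 1 and 3 both sum to 68, so that's the common total.
The known cells in row 5 total 69, leaving 68 − 69 = -1 for the blank.
The known cells in column 3 total 47, leaving 68 − 47 = 21 for the blank.
The known cells in row 2 total 63, leaving 68 − 63 = 5 for the blank.
The known cells in row 7 total 54, leaving 68 − 54 = 14 for the blank.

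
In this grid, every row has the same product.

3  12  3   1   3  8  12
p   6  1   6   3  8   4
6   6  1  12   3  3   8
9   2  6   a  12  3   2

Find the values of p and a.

Rows 1 and 3 each multiply to 31104, so every row has product 31104.
Row 2: 6×1×6×3×8×4 = 3456, so the missing entry is 31104 ÷ 3456 = 9.
Row 4: 9×2×6×12×3×2 = 7776, so the missing entry is 31104 ÷ 7776 = 4.

p = 9, a = 4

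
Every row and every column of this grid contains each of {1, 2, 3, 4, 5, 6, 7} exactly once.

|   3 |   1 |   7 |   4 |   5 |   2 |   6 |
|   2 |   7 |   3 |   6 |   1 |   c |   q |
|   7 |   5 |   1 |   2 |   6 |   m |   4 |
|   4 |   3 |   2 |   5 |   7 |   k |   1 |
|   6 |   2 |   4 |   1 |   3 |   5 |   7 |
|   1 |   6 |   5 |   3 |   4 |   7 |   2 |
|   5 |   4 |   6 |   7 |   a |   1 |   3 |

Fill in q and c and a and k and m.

q = 5, c = 4, a = 2, k = 6, m = 3

Cell (7,5): row 7 already has {1, 3, 4, 5, 6, 7} → 2.
At (row 2, col 7): column 7 already has {1, 2, 3, 4, 6, 7}, so the value is 5.
Cell (2,6): row 2 already has {1, 2, 3, 5, 6, 7} → 4.
At (row 3, col 6): row 3 already has {1, 2, 4, 5, 6, 7}, so the value is 3.
Cell (4,6): row 4 already has {1, 2, 3, 4, 5, 7} → 6.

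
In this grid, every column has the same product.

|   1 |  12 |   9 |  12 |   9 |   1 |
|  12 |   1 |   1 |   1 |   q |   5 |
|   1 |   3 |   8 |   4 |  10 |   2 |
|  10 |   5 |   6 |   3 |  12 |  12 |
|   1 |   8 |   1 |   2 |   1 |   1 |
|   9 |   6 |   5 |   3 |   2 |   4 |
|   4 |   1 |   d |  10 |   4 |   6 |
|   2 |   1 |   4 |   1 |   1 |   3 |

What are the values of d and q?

Columns 2 and 6 each multiply to 8640, so every column has product 8640.
Column 3: 9×1×8×6×1×5×4 = 8640, so the missing entry is 8640 ÷ 8640 = 1.
Column 5: 9×10×12×1×2×4×1 = 8640, so the missing entry is 8640 ÷ 8640 = 1.

d = 1, q = 1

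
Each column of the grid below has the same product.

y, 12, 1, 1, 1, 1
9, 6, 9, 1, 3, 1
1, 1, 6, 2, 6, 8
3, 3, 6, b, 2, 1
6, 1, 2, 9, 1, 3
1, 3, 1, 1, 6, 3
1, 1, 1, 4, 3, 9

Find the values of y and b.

y = 4, b = 9

Columns 2 and 6 each multiply to 648, so every column has product 648.
Column 1: 9×1×3×6×1×1 = 162, so the missing entry is 648 ÷ 162 = 4.
Column 4: 1×1×2×9×1×4 = 72, so the missing entry is 648 ÷ 72 = 9.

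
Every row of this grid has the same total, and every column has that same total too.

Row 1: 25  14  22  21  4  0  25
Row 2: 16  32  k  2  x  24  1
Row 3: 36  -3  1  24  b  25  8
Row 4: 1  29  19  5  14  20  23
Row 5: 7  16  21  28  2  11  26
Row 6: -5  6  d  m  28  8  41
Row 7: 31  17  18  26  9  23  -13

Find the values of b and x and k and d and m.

Rows 1 and 4 both sum to 111, so that's the common total.
Row 3: 36 − 3 + 1 + 24 + 25 + 8 = 91, so its missing entry is 111 − 91 = 20.
Column 5: 4 + 20 + 14 + 2 + 28 + 9 = 77, so its missing entry is 111 − 77 = 34.
Row 2: 16 + 32 + 2 + 34 + 24 + 1 = 109, so its missing entry is 111 − 109 = 2.
Column 4: 21 + 2 + 24 + 5 + 28 + 26 = 106, so its missing entry is 111 − 106 = 5.
Row 6: -5 + 6 + 5 + 28 + 8 + 41 = 83, so its missing entry is 111 − 83 = 28.

b = 20, x = 34, k = 2, d = 28, m = 5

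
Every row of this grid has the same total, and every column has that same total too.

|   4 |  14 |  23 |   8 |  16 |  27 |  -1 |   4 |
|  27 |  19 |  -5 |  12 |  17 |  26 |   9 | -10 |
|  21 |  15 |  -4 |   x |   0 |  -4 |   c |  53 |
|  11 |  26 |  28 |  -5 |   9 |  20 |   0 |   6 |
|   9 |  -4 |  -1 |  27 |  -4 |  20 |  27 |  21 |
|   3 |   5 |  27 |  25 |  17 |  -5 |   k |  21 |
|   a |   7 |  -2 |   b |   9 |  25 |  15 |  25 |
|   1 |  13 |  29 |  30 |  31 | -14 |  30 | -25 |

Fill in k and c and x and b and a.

k = 2, c = 13, x = 1, b = -3, a = 19

Rows 1 and 2 both sum to 95, so that's the common total.
The known cells in row 6 total 93, leaving 95 − 93 = 2 for the blank.
The known cells in column 7 total 82, leaving 95 − 82 = 13 for the blank.
The known cells in row 3 total 94, leaving 95 − 94 = 1 for the blank.
The known cells in column 1 total 76, leaving 95 − 76 = 19 for the blank.
The known cells in row 7 total 98, leaving 95 − 98 = -3 for the blank.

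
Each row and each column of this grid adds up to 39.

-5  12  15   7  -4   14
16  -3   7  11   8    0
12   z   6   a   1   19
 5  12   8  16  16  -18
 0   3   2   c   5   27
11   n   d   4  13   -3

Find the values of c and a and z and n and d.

c = 2, a = -1, z = 2, n = 13, d = 1

Row 5 has 0 + 3 + 2 + 5 + 27 = 37; the blank must be 39 − 37 = 2.
Column 4 has 7 + 11 + 16 + 2 + 4 = 40; the blank must be 39 − 40 = -1.
Row 3 has 12 + 6 − 1 + 1 + 19 = 37; the blank must be 39 − 37 = 2.
Column 2 has 12 − 3 + 2 + 12 + 3 = 26; the blank must be 39 − 26 = 13.
Row 6 has 11 + 13 + 4 + 13 − 3 = 38; the blank must be 39 − 38 = 1.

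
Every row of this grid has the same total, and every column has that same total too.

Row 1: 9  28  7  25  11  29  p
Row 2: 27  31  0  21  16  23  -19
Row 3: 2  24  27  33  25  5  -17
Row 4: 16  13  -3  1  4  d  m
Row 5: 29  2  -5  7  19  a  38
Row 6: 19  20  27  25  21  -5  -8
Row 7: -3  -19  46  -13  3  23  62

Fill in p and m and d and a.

p = -10, m = 53, d = 15, a = 9

Rows 2 and 3 both sum to 99, so that's the common total.
Row 5 has 29 + 2 − 5 + 7 + 19 + 38 = 90; the blank must be 99 − 90 = 9.
Column 6 has 29 + 23 + 5 + 9 − 5 + 23 = 84; the blank must be 99 − 84 = 15.
Row 4 has 16 + 13 − 3 + 1 + 4 + 15 = 46; the blank must be 99 − 46 = 53.
Row 1 has 9 + 28 + 7 + 25 + 11 + 29 = 109; the blank must be 99 − 109 = -10.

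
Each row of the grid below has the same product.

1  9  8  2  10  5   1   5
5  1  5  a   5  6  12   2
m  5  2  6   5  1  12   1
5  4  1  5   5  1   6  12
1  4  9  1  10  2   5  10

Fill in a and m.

Rows 1 and 5 each multiply to 36000, so every row has product 36000.
Row 2: 5×1×5×5×6×12×2 = 18000, so the missing entry is 36000 ÷ 18000 = 2.
Row 3: 5×2×6×5×1×12×1 = 3600, so the missing entry is 36000 ÷ 3600 = 10.

a = 2, m = 10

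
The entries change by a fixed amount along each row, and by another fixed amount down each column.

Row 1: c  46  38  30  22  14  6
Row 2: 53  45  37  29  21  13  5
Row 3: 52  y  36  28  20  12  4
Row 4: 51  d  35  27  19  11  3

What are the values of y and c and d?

Along each row the entries change by -8 per step; down each column they change by -1.
Row 3: from 52 at column 1, stepping by -8 to column 2 gives 44.
Row 1: from 46 at column 2, stepping by -8 to column 1 gives 54.
Row 4: from 51 at column 1, stepping by -8 to column 2 gives 43.

y = 44, c = 54, d = 43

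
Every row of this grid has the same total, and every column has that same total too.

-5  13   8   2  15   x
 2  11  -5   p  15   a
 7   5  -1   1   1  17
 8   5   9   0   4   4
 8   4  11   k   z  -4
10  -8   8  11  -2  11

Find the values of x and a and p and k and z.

x = -3, a = 5, p = 2, k = 14, z = -3

Rows 3 and 4 both sum to 30, so that's the common total.
The known cells in column 5 total 33, leaving 30 − 33 = -3 for the blank.
The known cells in row 5 total 16, leaving 30 − 16 = 14 for the blank.
The known cells in row 1 total 33, leaving 30 − 33 = -3 for the blank.
The known cells in column 6 total 25, leaving 30 − 25 = 5 for the blank.
The known cells in row 2 total 28, leaving 30 − 28 = 2 for the blank.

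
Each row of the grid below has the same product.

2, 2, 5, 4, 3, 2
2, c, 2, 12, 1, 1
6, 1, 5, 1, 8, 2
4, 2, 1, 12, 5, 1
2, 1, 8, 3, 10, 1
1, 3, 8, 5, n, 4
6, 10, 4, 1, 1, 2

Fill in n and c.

n = 1, c = 10

Rows 1 and 7 each multiply to 480, so every row has product 480.
Row 6: 1×3×8×5×4 = 480, so the missing entry is 480 ÷ 480 = 1.
Row 2: 2×2×12×1×1 = 48, so the missing entry is 480 ÷ 48 = 10.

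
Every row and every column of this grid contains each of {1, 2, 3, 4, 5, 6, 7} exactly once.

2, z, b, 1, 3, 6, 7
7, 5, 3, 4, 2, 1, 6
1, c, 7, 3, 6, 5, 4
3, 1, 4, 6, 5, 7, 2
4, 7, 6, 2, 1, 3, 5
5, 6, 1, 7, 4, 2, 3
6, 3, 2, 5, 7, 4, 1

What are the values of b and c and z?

Cell (1,3): column 3 already has {1, 2, 3, 4, 6, 7} → 5.
For row 1, column 2: row 1 already has {1, 2, 3, 5, 6, 7}; that leaves 4.
Cell (3,2): row 3 already has {1, 3, 4, 5, 6, 7} → 2.

b = 5, c = 2, z = 4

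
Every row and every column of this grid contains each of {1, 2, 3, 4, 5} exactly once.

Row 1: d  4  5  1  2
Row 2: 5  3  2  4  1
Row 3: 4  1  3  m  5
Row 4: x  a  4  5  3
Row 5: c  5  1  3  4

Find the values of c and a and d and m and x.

At (row 5, col 1): row 5 already has {1, 3, 4, 5}, so the value is 2.
Cell (1,1): row 1 already has {1, 2, 4, 5} → 3.
For row 4, column 2: column 2 already has {1, 3, 4, 5}; that leaves 2.
At (row 4, col 1): row 4 already has {2, 3, 4, 5}, so the value is 1.
Cell (3,4): row 3 already has {1, 3, 4, 5} → 2.

c = 2, a = 2, d = 3, m = 2, x = 1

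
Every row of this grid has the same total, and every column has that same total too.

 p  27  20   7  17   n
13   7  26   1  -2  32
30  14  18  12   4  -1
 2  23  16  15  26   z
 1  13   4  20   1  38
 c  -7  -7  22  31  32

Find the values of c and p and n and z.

Rows 2 and 3 both sum to 77, so that's the common total.
Row 6: -7 − 7 + 22 + 31 + 32 = 71, so its missing entry is 77 − 71 = 6.
Row 4: 2 + 23 + 16 + 15 + 26 = 82, so its missing entry is 77 − 82 = -5.
Column 6: 32 − 1 − 5 + 38 + 32 = 96, so its missing entry is 77 − 96 = -19.
Row 1: 27 + 20 + 7 + 17 − 19 = 52, so its missing entry is 77 − 52 = 25.

c = 6, p = 25, n = -19, z = -5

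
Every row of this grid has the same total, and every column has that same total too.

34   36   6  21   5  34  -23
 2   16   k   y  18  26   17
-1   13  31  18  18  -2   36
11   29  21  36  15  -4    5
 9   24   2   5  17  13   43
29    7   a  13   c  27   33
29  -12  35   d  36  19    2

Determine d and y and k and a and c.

d = 4, y = 16, k = 18, a = 0, c = 4

Rows 1 and 3 both sum to 113, so that's the common total.
Column 5 has 5 + 18 + 18 + 15 + 17 + 36 = 109; the blank must be 113 − 109 = 4.
Row 7 has 29 − 12 + 35 + 36 + 19 + 2 = 109; the blank must be 113 − 109 = 4.
Column 4 has 21 + 18 + 36 + 5 + 13 + 4 = 97; the blank must be 113 − 97 = 16.
Row 2 has 2 + 16 + 16 + 18 + 26 + 17 = 95; the blank must be 113 − 95 = 18.
Row 6 has 29 + 7 + 13 + 4 + 27 + 33 = 113; the blank must be 113 − 113 = 0.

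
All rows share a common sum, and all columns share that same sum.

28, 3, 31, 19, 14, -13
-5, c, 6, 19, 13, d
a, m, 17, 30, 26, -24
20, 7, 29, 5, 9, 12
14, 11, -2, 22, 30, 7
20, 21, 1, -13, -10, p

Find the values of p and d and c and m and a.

Rows 1 and 4 both sum to 82, so that's the common total.
Row 6: 20 + 21 + 1 − 13 − 10 = 19, so its missing entry is 82 − 19 = 63.
Column 6: -13 − 24 + 12 + 7 + 63 = 45, so its missing entry is 82 − 45 = 37.
Row 2: -5 + 6 + 19 + 13 + 37 = 70, so its missing entry is 82 − 70 = 12.
Column 2: 3 + 12 + 7 + 11 + 21 = 54, so its missing entry is 82 − 54 = 28.
Row 3: 28 + 17 + 30 + 26 − 24 = 77, so its missing entry is 82 − 77 = 5.

p = 63, d = 37, c = 12, m = 28, a = 5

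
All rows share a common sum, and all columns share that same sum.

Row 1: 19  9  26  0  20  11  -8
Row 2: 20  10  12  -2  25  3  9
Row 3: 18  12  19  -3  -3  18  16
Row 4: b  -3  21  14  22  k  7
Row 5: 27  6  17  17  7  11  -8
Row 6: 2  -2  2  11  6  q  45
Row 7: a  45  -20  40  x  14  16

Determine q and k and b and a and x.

Rows 1 and 2 both sum to 77, so that's the common total.
Row 6: 2 − 2 + 2 + 11 + 6 + 45 = 64, so its missing entry is 77 − 64 = 13.
Column 5: 20 + 25 − 3 + 22 + 7 + 6 = 77, so its missing entry is 77 − 77 = 0.
Row 7: 45 − 20 + 40 + 0 + 14 + 16 = 95, so its missing entry is 77 − 95 = -18.
Column 1: 19 + 20 + 18 + 27 + 2 − 18 = 68, so its missing entry is 77 − 68 = 9.
Row 4: 9 − 3 + 21 + 14 + 22 + 7 = 70, so its missing entry is 77 − 70 = 7.

q = 13, k = 7, b = 9, a = -18, x = 0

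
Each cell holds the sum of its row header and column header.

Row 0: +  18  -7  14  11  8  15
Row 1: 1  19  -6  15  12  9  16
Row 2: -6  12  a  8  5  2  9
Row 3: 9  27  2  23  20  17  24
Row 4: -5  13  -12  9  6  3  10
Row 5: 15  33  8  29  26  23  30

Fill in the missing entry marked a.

-13

-6 + (-7) = -13.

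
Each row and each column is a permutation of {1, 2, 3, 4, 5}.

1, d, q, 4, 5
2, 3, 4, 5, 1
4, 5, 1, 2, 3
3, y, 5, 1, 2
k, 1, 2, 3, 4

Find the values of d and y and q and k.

d = 2, y = 4, q = 3, k = 5

Cell (1,3): column 3 already has {1, 2, 4, 5} → 3.
Cell (1,2): row 1 already has {1, 3, 4, 5} → 2.
At (row 5, col 1): row 5 already has {1, 2, 3, 4}, so the value is 5.
For row 4, column 2: row 4 already has {1, 2, 3, 5}; that leaves 4.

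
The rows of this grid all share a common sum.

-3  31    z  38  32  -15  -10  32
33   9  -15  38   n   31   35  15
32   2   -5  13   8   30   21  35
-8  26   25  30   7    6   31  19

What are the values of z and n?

z = 31, n = -10

The complete rows each total 136.
Row 1 is missing 136 − 105 = 31 (since -3 + 31 + 38 + 32 − 15 − 10 + 32 = 105).
Row 2 is missing 136 − 146 = -10 (since 33 + 9 − 15 + 38 + 31 + 35 + 15 = 146).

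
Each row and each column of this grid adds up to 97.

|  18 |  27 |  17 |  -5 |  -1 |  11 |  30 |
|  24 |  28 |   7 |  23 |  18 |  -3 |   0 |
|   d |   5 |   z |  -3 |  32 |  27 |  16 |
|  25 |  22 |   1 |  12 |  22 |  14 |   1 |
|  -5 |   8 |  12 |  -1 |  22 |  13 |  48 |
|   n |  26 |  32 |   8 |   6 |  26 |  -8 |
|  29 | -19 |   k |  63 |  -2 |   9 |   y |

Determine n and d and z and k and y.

n = 7, d = -1, z = 21, k = 7, y = 10

The known cells in row 6 total 90, leaving 97 − 90 = 7 for the blank.
The known cells in column 1 total 98, leaving 97 − 98 = -1 for the blank.
The known cells in row 3 total 76, leaving 97 − 76 = 21 for the blank.
The known cells in column 3 total 90, leaving 97 − 90 = 7 for the blank.
The known cells in row 7 total 87, leaving 97 − 87 = 10 for the blank.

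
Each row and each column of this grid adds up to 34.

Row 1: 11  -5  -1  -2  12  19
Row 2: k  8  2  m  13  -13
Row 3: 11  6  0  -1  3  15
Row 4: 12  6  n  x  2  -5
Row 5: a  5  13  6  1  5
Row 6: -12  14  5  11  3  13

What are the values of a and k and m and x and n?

Row 5: 5 + 13 + 6 + 1 + 5 = 30, so its missing entry is 34 − 30 = 4.
Column 1: 11 + 11 + 12 + 4 − 12 = 26, so its missing entry is 34 − 26 = 8.
Column 3: -1 + 2 + 0 + 13 + 5 = 19, so its missing entry is 34 − 19 = 15.
Row 4: 12 + 6 + 15 + 2 − 5 = 30, so its missing entry is 34 − 30 = 4.
Row 2: 8 + 8 + 2 + 13 − 13 = 18, so its missing entry is 34 − 18 = 16.

a = 4, k = 8, m = 16, x = 4, n = 15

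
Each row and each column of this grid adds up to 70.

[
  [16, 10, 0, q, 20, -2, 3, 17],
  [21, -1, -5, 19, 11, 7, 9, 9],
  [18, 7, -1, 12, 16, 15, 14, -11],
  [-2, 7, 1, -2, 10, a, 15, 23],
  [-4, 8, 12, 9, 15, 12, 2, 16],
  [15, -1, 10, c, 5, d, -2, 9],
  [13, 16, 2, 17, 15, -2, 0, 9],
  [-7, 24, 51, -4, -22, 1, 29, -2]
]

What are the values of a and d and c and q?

The known cells in row 4 total 52, leaving 70 − 52 = 18 for the blank.
The known cells in column 6 total 49, leaving 70 − 49 = 21 for the blank.
The known cells in row 6 total 57, leaving 70 − 57 = 13 for the blank.
The known cells in row 1 total 64, leaving 70 − 64 = 6 for the blank.

a = 18, d = 21, c = 13, q = 6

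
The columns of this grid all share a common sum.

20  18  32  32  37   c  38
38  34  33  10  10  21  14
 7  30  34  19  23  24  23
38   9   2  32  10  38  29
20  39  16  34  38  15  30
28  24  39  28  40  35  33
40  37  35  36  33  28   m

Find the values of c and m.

c = 30, m = 24

The complete columns each total 191.
Column 6 is missing 191 − 161 = 30 (since 21 + 24 + 38 + 15 + 35 + 28 = 161).
Column 7 is missing 191 − 167 = 24 (since 38 + 14 + 23 + 29 + 30 + 33 = 167).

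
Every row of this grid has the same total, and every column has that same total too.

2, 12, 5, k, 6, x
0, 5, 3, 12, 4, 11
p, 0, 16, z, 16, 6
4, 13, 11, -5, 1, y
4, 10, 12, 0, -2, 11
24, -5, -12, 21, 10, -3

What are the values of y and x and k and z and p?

y = 11, x = -1, k = 11, z = -4, p = 1

Rows 2 and 5 both sum to 35, so that's the common total.
Column 1 has 2 + 0 + 4 + 4 + 24 = 34; the blank must be 35 − 34 = 1.
Row 3 has 1 + 0 + 16 + 16 + 6 = 39; the blank must be 35 − 39 = -4.
Column 4 has 12 − 4 − 5 + 0 + 21 = 24; the blank must be 35 − 24 = 11.
Row 1 has 2 + 12 + 5 + 11 + 6 = 36; the blank must be 35 − 36 = -1.
Row 4 has 4 + 13 + 11 − 5 + 1 = 24; the blank must be 35 − 24 = 11.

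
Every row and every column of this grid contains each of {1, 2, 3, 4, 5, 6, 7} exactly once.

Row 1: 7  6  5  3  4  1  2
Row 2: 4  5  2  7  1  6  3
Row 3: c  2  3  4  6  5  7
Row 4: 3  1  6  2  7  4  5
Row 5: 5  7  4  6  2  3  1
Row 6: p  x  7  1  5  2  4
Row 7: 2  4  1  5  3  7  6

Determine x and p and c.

At (row 3, col 1): row 3 already has {2, 3, 4, 5, 6, 7}, so the value is 1.
At (row 6, col 1): column 1 already has {1, 2, 3, 4, 5, 7}, so the value is 6.
At (row 6, col 2): row 6 already has {1, 2, 4, 5, 6, 7}, so the value is 3.

x = 3, p = 6, c = 1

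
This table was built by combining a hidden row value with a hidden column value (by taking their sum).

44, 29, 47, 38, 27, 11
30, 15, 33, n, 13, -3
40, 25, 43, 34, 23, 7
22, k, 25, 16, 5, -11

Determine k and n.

The difference between any two rows is the same in every column — this is an addition table with the headers hidden.
Row 4 minus row 1 is 22 − 44 = -22, so its entry in column 2 is 29 + (-22) = 7.
Row 2 minus row 1 is 30 − 44 = -14, so its entry in column 4 is 38 + (-14) = 24.

k = 7, n = 24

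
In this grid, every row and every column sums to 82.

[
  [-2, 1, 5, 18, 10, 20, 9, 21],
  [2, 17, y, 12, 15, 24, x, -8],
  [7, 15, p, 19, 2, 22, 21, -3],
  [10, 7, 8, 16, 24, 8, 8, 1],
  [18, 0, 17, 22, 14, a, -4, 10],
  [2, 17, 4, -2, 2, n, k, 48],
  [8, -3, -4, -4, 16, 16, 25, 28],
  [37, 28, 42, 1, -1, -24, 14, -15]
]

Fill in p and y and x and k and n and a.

Row 5: 18 + 0 + 17 + 22 + 14 − 4 + 10 = 77, so its missing entry is 82 − 77 = 5.
Column 6: 20 + 24 + 22 + 8 + 5 + 16 − 24 = 71, so its missing entry is 82 − 71 = 11.
Row 6: 2 + 17 + 4 − 2 + 2 + 11 + 48 = 82, so its missing entry is 82 − 82 = 0.
Row 3: 7 + 15 + 19 + 2 + 22 + 21 − 3 = 83, so its missing entry is 82 − 83 = -1.
Column 3: 5 − 1 + 8 + 17 + 4 − 4 + 42 = 71, so its missing entry is 82 − 71 = 11.
Row 2: 2 + 17 + 11 + 12 + 15 + 24 − 8 = 73, so its missing entry is 82 − 73 = 9.

p = -1, y = 11, x = 9, k = 0, n = 11, a = 5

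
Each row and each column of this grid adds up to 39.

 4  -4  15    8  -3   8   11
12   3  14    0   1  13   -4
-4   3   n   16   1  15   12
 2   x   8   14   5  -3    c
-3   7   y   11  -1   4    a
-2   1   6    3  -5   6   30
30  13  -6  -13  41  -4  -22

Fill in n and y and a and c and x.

n = -4, y = 6, a = 15, c = -3, x = 16

Row 3: -4 + 3 + 16 + 1 + 15 + 12 = 43, so its missing entry is 39 − 43 = -4.
Column 2: -4 + 3 + 3 + 7 + 1 + 13 = 23, so its missing entry is 39 − 23 = 16.
Column 3: 15 + 14 − 4 + 8 + 6 − 6 = 33, so its missing entry is 39 − 33 = 6.
Row 5: -3 + 7 + 6 + 11 − 1 + 4 = 24, so its missing entry is 39 − 24 = 15.
Row 4: 2 + 16 + 8 + 14 + 5 − 3 = 42, so its missing entry is 39 − 42 = -3.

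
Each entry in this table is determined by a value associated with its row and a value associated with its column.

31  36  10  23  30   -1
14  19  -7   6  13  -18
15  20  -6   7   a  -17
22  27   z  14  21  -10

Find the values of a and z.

The difference between any two rows is the same in every column — this is an addition table with the headers hidden.
Row 3 minus row 1 is 15 − 31 = -16, so its entry in column 5 is 30 + (-16) = 14.
Row 4 minus row 1 is 22 − 31 = -9, so its entry in column 3 is 10 + (-9) = 1.

a = 14, z = 1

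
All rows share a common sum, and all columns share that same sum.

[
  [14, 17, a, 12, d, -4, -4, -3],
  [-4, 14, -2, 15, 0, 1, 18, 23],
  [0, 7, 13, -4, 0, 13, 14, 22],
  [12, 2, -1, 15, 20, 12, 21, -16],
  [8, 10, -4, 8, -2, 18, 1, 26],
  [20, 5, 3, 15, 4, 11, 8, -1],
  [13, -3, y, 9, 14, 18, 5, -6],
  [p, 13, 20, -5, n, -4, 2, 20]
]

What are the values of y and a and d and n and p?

Rows 2 and 3 both sum to 65, so that's the common total.
The known cells in row 7 total 50, leaving 65 − 50 = 15 for the blank.
The known cells in column 1 total 63, leaving 65 − 63 = 2 for the blank.
The known cells in row 8 total 48, leaving 65 − 48 = 17 for the blank.
The known cells in column 5 total 53, leaving 65 − 53 = 12 for the blank.
The known cells in row 1 total 44, leaving 65 − 44 = 21 for the blank.

y = 15, a = 21, d = 12, n = 17, p = 2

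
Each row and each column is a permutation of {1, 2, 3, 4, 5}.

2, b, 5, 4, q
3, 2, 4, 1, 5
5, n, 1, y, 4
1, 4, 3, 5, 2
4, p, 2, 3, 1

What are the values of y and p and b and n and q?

y = 2, p = 5, b = 1, n = 3, q = 3

For row 1, column 5: column 5 already has {1, 2, 4, 5}; that leaves 3.
Cell (1,2): row 1 already has {2, 3, 4, 5} → 1.
At (row 3, col 4): column 4 already has {1, 3, 4, 5}, so the value is 2.
For row 3, column 2: row 3 already has {1, 2, 4, 5}; that leaves 3.
At (row 5, col 2): row 5 already has {1, 2, 3, 4}, so the value is 5.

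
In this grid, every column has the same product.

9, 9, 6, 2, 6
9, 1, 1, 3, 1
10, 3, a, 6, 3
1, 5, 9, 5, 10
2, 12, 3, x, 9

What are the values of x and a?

x = 9, a = 10

Columns 1 and 2 each multiply to 1620, so every column has product 1620.
Column 4: 2×3×6×5 = 180, so the missing entry is 1620 ÷ 180 = 9.
Column 3: 6×1×9×3 = 162, so the missing entry is 1620 ÷ 162 = 10.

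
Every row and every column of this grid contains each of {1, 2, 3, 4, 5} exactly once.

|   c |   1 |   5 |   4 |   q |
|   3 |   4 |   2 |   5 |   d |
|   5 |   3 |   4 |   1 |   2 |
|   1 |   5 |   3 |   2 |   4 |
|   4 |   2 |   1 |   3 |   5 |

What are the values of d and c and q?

For row 2, column 5: row 2 already has {2, 3, 4, 5}; that leaves 1.
For row 1, column 5: column 5 already has {1, 2, 4, 5}; that leaves 3.
For row 1, column 1: row 1 already has {1, 3, 4, 5}; that leaves 2.

d = 1, c = 2, q = 3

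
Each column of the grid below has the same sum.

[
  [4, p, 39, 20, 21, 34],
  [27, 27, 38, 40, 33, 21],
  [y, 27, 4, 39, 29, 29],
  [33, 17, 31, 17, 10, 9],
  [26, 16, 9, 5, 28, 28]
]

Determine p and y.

The complete columns each total 121.
Column 2 is missing 121 − 87 = 34 (since 27 + 27 + 17 + 16 = 87).
Column 1 is missing 121 − 90 = 31 (since 4 + 27 + 33 + 26 = 90).

p = 34, y = 31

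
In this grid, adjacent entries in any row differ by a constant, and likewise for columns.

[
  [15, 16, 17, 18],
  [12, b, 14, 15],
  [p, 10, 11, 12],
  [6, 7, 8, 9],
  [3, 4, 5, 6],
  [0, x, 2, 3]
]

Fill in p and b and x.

Along each row the entries change by 1 per step; down each column they change by -3.
Row 3: from 10 at column 2, stepping by 1 to column 1 gives 9.
Row 2: from 12 at column 1, stepping by 1 to column 2 gives 13.
Row 6: from 0 at column 1, stepping by 1 to column 2 gives 1.

p = 9, b = 13, x = 1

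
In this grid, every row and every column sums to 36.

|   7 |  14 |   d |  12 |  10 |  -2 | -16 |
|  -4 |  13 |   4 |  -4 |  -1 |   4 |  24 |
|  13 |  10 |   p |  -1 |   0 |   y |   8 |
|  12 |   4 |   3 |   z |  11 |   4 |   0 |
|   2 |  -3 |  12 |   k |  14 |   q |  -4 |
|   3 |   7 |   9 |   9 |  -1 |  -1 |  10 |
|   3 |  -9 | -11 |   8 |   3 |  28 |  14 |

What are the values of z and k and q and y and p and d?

z = 2, k = 10, q = 5, y = -2, p = 8, d = 11

Row 4 has 12 + 4 + 3 + 11 + 4 + 0 = 34; the blank must be 36 − 34 = 2.
Column 4 has 12 − 4 − 1 + 2 + 9 + 8 = 26; the blank must be 36 − 26 = 10.
Row 5 has 2 − 3 + 12 + 10 + 14 − 4 = 31; the blank must be 36 − 31 = 5.
Row 1 has 7 + 14 + 12 + 10 − 2 − 16 = 25; the blank must be 36 − 25 = 11.
Column 3 has 11 + 4 + 3 + 12 + 9 − 11 = 28; the blank must be 36 − 28 = 8.
Row 3 has 13 + 10 + 8 − 1 + 0 + 8 = 38; the blank must be 36 − 38 = -2.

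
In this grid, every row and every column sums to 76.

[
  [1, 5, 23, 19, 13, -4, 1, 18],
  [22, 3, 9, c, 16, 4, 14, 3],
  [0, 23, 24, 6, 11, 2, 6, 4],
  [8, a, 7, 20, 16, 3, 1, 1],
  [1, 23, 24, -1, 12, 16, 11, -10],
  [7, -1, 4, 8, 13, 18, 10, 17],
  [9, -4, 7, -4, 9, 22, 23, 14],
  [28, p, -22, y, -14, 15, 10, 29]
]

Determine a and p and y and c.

Row 4 has 8 + 7 + 20 + 16 + 3 + 1 + 1 = 56; the blank must be 76 − 56 = 20.
Row 2 has 22 + 3 + 9 + 16 + 4 + 14 + 3 = 71; the blank must be 76 − 71 = 5.
Column 2 has 5 + 3 + 23 + 20 + 23 − 1 − 4 = 69; the blank must be 76 − 69 = 7.
Row 8 has 28 + 7 − 22 − 14 + 15 + 10 + 29 = 53; the blank must be 76 − 53 = 23.

a = 20, p = 7, y = 23, c = 5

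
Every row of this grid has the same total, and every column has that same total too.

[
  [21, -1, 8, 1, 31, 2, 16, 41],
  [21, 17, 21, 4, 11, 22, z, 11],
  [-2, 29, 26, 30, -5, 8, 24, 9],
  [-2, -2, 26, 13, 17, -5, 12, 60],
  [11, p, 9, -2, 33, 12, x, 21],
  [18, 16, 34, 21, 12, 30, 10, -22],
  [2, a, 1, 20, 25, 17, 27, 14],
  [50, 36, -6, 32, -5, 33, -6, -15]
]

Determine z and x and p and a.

Rows 1 and 3 both sum to 119, so that's the common total.
Row 7 has 2 + 1 + 20 + 25 + 17 + 27 + 14 = 106; the blank must be 119 − 106 = 13.
Row 2 has 21 + 17 + 21 + 4 + 11 + 22 + 11 = 107; the blank must be 119 − 107 = 12.
Column 7 has 16 + 12 + 24 + 12 + 10 + 27 − 6 = 95; the blank must be 119 − 95 = 24.
Row 5 has 11 + 9 − 2 + 33 + 12 + 24 + 21 = 108; the blank must be 119 − 108 = 11.

z = 12, x = 24, p = 11, a = 13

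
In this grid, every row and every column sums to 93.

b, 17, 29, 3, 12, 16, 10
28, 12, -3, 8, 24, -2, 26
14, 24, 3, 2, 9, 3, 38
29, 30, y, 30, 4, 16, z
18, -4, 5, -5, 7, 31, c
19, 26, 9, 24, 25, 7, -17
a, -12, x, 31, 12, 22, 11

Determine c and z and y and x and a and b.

c = 41, z = -16, y = 0, x = 50, a = -21, b = 6

Row 1 has 17 + 29 + 3 + 12 + 16 + 10 = 87; the blank must be 93 − 87 = 6.
Row 5 has 18 − 4 + 5 − 5 + 7 + 31 = 52; the blank must be 93 − 52 = 41.
Column 7 has 10 + 26 + 38 + 41 − 17 + 11 = 109; the blank must be 93 − 109 = -16.
Column 1 has 6 + 28 + 14 + 29 + 18 + 19 = 114; the blank must be 93 − 114 = -21.
Row 7 has -21 − 12 + 31 + 12 + 22 + 11 = 43; the blank must be 93 − 43 = 50.
Row 4 has 29 + 30 + 30 + 4 + 16 − 16 = 93; the blank must be 93 − 93 = 0.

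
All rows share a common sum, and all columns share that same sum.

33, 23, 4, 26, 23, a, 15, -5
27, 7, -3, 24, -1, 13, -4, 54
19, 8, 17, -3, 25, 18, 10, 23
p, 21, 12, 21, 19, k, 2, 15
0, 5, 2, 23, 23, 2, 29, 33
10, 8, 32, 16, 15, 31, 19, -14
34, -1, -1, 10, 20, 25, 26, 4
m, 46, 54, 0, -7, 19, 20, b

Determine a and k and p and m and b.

a = -2, k = 11, p = 16, m = -22, b = 7

Rows 2 and 3 both sum to 117, so that's the common total.
Column 8 has -5 + 54 + 23 + 15 + 33 − 14 + 4 = 110; the blank must be 117 − 110 = 7.
Row 8 has 46 + 54 + 0 − 7 + 19 + 20 + 7 = 139; the blank must be 117 − 139 = -22.
Column 1 has 33 + 27 + 19 + 0 + 10 + 34 − 22 = 101; the blank must be 117 − 101 = 16.
Row 1 has 33 + 23 + 4 + 26 + 23 + 15 − 5 = 119; the blank must be 117 − 119 = -2.
Row 4 has 16 + 21 + 12 + 21 + 19 + 2 + 15 = 106; the blank must be 117 − 106 = 11.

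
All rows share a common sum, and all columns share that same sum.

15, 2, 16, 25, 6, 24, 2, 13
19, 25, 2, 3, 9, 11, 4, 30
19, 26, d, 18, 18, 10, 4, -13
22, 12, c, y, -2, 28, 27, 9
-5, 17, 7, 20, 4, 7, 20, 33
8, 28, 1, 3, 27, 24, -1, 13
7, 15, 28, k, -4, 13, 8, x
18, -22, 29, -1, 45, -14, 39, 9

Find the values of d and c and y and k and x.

Rows 1 and 2 both sum to 103, so that's the common total.
Column 8: 13 + 30 − 13 + 9 + 33 + 13 + 9 = 94, so its missing entry is 103 − 94 = 9.
Row 3: 19 + 26 + 18 + 18 + 10 + 4 − 13 = 82, so its missing entry is 103 − 82 = 21.
Column 3: 16 + 2 + 21 + 7 + 1 + 28 + 29 = 104, so its missing entry is 103 − 104 = -1.
Row 4: 22 + 12 − 1 − 2 + 28 + 27 + 9 = 95, so its missing entry is 103 − 95 = 8.
Row 7: 7 + 15 + 28 − 4 + 13 + 8 + 9 = 76, so its missing entry is 103 − 76 = 27.

d = 21, c = -1, y = 8, k = 27, x = 9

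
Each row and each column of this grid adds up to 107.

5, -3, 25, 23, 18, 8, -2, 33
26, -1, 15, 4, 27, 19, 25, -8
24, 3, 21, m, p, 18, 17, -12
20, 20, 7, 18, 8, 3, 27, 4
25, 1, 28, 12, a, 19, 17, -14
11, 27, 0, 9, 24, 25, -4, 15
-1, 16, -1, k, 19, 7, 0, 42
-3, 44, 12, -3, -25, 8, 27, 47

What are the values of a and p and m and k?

a = 19, p = 17, m = 19, k = 25

Row 5: 25 + 1 + 28 + 12 + 19 + 17 − 14 = 88, so its missing entry is 107 − 88 = 19.
Column 5: 18 + 27 + 8 + 19 + 24 + 19 − 25 = 90, so its missing entry is 107 − 90 = 17.
Row 7: -1 + 16 − 1 + 19 + 7 + 0 + 42 = 82, so its missing entry is 107 − 82 = 25.
Row 3: 24 + 3 + 21 + 17 + 18 + 17 − 12 = 88, so its missing entry is 107 − 88 = 19.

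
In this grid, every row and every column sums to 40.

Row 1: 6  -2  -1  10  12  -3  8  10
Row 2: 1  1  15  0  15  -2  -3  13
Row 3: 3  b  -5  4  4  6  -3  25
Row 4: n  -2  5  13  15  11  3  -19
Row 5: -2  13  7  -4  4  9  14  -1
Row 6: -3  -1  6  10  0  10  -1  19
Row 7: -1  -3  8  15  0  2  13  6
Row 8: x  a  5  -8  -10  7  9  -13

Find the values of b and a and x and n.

Row 3: 3 − 5 + 4 + 4 + 6 − 3 + 25 = 34, so its missing entry is 40 − 34 = 6.
Column 2: -2 + 1 + 6 − 2 + 13 − 1 − 3 = 12, so its missing entry is 40 − 12 = 28.
Row 8: 28 + 5 − 8 − 10 + 7 + 9 − 13 = 18, so its missing entry is 40 − 18 = 22.
Row 4: -2 + 5 + 13 + 15 + 11 + 3 − 19 = 26, so its missing entry is 40 − 26 = 14.

b = 6, a = 28, x = 22, n = 14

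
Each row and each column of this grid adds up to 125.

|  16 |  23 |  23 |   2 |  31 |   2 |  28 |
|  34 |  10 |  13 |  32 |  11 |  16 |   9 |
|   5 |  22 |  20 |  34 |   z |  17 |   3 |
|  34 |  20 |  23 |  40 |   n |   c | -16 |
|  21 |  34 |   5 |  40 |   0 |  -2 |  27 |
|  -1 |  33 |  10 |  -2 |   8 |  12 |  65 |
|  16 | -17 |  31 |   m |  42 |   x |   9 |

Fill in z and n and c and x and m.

The known cells in row 3 total 101, leaving 125 − 101 = 24 for the blank.
The known cells in column 5 total 116, leaving 125 − 116 = 9 for the blank.
The known cells in column 4 total 146, leaving 125 − 146 = -21 for the blank.
The known cells in row 7 total 60, leaving 125 − 60 = 65 for the blank.
The known cells in row 4 total 110, leaving 125 − 110 = 15 for the blank.

z = 24, n = 9, c = 15, x = 65, m = -21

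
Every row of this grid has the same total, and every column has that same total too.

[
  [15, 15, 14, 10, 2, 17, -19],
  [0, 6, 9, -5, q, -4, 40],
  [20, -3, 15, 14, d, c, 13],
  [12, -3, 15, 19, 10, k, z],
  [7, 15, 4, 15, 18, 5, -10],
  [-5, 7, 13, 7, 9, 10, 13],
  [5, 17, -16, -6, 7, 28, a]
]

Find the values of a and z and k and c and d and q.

a = 19, z = -2, k = 3, c = -5, d = 0, q = 8

Rows 1 and 5 both sum to 54, so that's the common total.
Row 2 has 0 + 6 + 9 − 5 − 4 + 40 = 46; the blank must be 54 − 46 = 8.
Column 5 has 2 + 8 + 10 + 18 + 9 + 7 = 54; the blank must be 54 − 54 = 0.
Row 7 has 5 + 17 − 16 − 6 + 7 + 28 = 35; the blank must be 54 − 35 = 19.
Column 7 has -19 + 40 + 13 − 10 + 13 + 19 = 56; the blank must be 54 − 56 = -2.
Row 3 has 20 − 3 + 15 + 14 + 0 + 13 = 59; the blank must be 54 − 59 = -5.
Row 4 has 12 − 3 + 15 + 19 + 10 − 2 = 51; the blank must be 54 − 51 = 3.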